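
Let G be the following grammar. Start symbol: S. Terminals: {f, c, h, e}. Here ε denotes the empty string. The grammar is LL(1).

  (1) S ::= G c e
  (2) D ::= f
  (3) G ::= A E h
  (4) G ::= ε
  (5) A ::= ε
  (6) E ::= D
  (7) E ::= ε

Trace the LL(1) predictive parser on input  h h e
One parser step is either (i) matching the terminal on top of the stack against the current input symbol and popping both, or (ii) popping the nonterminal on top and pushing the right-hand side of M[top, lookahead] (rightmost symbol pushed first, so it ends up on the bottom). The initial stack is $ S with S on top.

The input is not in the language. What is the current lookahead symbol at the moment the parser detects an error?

h

step 1: stack=$ S  input=h h e $  — expand S ::= G c e
step 2: stack=$ e c G  input=h h e $  — expand G ::= A E h
step 3: stack=$ e c h E A  input=h h e $  — expand A ::= ε
step 4: stack=$ e c h E  input=h h e $  — expand E ::= ε
step 5: stack=$ e c h  input=h h e $  — match h
step 6: stack=$ e c  input=h e $  — error: top is terminal c but lookahead is h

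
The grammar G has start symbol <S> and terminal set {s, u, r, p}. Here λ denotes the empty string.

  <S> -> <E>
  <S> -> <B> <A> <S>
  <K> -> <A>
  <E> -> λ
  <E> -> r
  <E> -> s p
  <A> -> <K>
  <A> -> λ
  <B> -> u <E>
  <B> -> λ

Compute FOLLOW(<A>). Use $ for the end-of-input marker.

{$, r, s, u}

FIRST(<E>) = {λ, r, s}
FIRST(<B>) = {λ, u}
FIRST(<S>) = {λ, r, s, u}  (via <E>, <B> <A> <S>)
FIRST(<K>) = {λ}  (via <A>)
FIRST(<A>) = {λ}  (via <K>)
FOLLOW(<S>) includes $ since <S> is the start symbol.
FOLLOW(<S>): in <S>-><B> <A> <S>, the suffix after <S> is empty (adds nothing new). Thus FOLLOW(<S>) = {$}.
FOLLOW(<B>): in <S>-><B> <A> <S>, <B> is followed by <A> <S> with FIRST {λ, r, s, u}; in <S>-><B> <A> <S>, the suffix after <B> is nullable, so FOLLOW(<B>) ⊇ FOLLOW(<S>) = {$}. Thus FOLLOW(<B>) = {$, r, s, u}.
FOLLOW(<E>): in <S>-><E>, the suffix after <E> is empty, so FOLLOW(<E>) ⊇ FOLLOW(<S>) = {$}; in <B>->u <E>, the suffix after <E> is empty, so FOLLOW(<E>) ⊇ FOLLOW(<B>) = {$, r, s, u}. Thus FOLLOW(<E>) = {$, r, s, u}.
FOLLOW(<K>): in <A>-><K>, the suffix after <K> is empty, so FOLLOW(<K>) ⊇ FOLLOW(<A>) = {$, r, s, u}. Thus FOLLOW(<K>) = {$, r, s, u}.
FOLLOW(<A>): in <S>-><B> <A> <S>, <A> is followed by <S> with FIRST {λ, r, s, u}; in <S>-><B> <A> <S>, the suffix after <A> is nullable, so FOLLOW(<A>) ⊇ FOLLOW(<S>) = {$}; in <K>-><A>, the suffix after <A> is empty, so FOLLOW(<A>) ⊇ FOLLOW(<K>) = {$, r, s, u}. Thus FOLLOW(<A>) = {$, r, s, u}.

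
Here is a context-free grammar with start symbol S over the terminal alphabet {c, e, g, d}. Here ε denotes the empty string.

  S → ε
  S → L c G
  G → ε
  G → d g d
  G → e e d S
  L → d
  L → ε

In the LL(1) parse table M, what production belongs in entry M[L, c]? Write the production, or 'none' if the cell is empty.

L → ε

FIRST(G) = {ε, d, e}
FIRST(L) = {ε, d}
FIRST(S) = {ε, c, d}  (via L c G)
FOLLOW(S) includes $ since S is the start symbol.
FOLLOW(L): in S→L c G, L is followed by c G with FIRST {c}. Thus FOLLOW(L) = {c}.
For L → d: FIRST(d) = {d}, so it goes in M[L, t] for t ∈ {d}.
For L → ε: FIRST(ε) = {ε}, so it goes in M[L, t] for t ∈ {}; since ε ∈ FIRST, also for every t ∈ FOLLOW(L) = {c}.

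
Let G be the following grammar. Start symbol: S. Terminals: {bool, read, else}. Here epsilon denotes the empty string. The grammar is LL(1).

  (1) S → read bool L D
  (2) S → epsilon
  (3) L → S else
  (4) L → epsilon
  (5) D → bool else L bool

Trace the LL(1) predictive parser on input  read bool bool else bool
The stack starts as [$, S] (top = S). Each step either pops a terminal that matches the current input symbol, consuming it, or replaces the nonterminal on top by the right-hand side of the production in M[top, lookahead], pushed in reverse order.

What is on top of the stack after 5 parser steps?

     Stack            Input                       Action
  1  $ S              read bool bool else bool $  expand S → read bool L D
  2  $ D L bool read  read bool bool else bool $  match read
  3  $ D L bool       bool bool else bool $       match bool
  4  $ D L            bool else bool $            expand L → epsilon
  5  $ D              bool else bool $            expand D → bool else L bool
Stack after step 5: $ bool L else bool (top = bool).

bool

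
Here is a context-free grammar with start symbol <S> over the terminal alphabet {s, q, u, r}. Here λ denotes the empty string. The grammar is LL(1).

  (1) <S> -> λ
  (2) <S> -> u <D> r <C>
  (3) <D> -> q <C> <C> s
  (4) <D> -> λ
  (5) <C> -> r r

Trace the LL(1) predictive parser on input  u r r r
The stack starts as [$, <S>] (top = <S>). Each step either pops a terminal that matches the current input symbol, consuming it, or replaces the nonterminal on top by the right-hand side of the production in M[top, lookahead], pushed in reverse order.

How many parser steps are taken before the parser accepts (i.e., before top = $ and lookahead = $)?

     Stack          Input      Action
  1  $ <S>          u r r r $  expand <S> -> u <D> r <C>
  2  $ <C> r <D> u  u r r r $  match u
  3  $ <C> r <D>    r r r $    expand <D> -> λ
  4  $ <C> r        r r r $    match r
  5  $ <C>          r r $      expand <C> -> r r
  6  $ r r          r r $      match r
  7  $ r            r $        match r
Accept reached after 7 steps.

7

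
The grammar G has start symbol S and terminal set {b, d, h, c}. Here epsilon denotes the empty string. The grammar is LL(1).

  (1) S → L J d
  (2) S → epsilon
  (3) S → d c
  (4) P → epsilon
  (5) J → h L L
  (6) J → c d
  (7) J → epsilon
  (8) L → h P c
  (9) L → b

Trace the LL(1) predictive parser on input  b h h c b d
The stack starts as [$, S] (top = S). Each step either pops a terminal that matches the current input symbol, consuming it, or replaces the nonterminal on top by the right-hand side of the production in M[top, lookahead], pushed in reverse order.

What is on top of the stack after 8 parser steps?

c

     Stack        Input          Action
  1  $ S          b h h c b d $  expand S → L J d
  2  $ d J L      b h h c b d $  expand L → b
  3  $ d J b      b h h c b d $  match b
  4  $ d J        h h c b d $    expand J → h L L
  5  $ d L L h    h h c b d $    match h
  6  $ d L L      h c b d $      expand L → h P c
  7  $ d L c P h  h c b d $      match h
  8  $ d L c P    c b d $        expand P → epsilon
Stack after step 8: $ d L c (top = c).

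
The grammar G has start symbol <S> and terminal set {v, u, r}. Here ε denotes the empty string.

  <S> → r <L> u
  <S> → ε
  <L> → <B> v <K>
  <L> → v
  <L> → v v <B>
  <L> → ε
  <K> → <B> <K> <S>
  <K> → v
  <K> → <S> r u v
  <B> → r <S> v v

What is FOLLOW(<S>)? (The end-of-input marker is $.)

FIRST(<S>): from <S>→r <L> u we get {r}; from <S>→ε we get {ε}. So FIRST(<S>) = {ε, r}.
FIRST(<B>): from <B>→r <S> v v we get {r}. So FIRST(<B>) = {r}.
FIRST(<L>): from <L>→<B> v <K> we get {r}; from <L>→v we get {v}; from <L>→v v <B> we get {v}; from <L>→ε we get {ε}. So FIRST(<L>) = {ε, r, v}.
FIRST(<K>): from <K>→<B> <K> <S> we get {r}; from <K>→v we get {v}; from <K>→<S> r u v we get {r}. So FIRST(<K>) = {r, v}.
FOLLOW(<S>) includes $ since <S> is the start symbol.
FOLLOW(<L>): in <S>→r <L> u, <L> is followed by u with FIRST {u}. Thus FOLLOW(<L>) = {u}.
FOLLOW(<K>): in <L>→<B> v <K>, the suffix after <K> is empty, so FOLLOW(<K>) ⊇ FOLLOW(<L>) = {u}; in <K>→<B> <K> <S>, <K> is followed by <S> with FIRST {ε, r}; in <K>→<B> <K> <S>, the suffix after <K> is nullable (adds nothing new). Thus FOLLOW(<K>) = {r, u}.
FOLLOW(<S>): in <K>→<B> <K> <S>, the suffix after <S> is empty, so FOLLOW(<S>) ⊇ FOLLOW(<K>) = {r, u}; in <K>→<S> r u v, <S> is followed by r u v with FIRST {r}; in <B>→r <S> v v, <S> is followed by v v with FIRST {v}. Thus FOLLOW(<S>) = {$, r, u, v}.
FOLLOW(<B>): in <L>→<B> v <K>, <B> is followed by v <K> with FIRST {v}; in <L>→v v <B>, the suffix after <B> is empty, so FOLLOW(<B>) ⊇ FOLLOW(<L>) = {u}; in <K>→<B> <K> <S>, <B> is followed by <K> <S> with FIRST {r, v}. Thus FOLLOW(<B>) = {r, u, v}.

{$, r, u, v}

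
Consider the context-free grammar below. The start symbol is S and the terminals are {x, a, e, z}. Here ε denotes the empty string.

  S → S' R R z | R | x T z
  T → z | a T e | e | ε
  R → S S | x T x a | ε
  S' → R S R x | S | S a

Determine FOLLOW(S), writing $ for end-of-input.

FIRST(T): from T→z we get {z}; from T→a T e we get {a}; from T→e we get {e}; from T→ε we get {ε}. So FIRST(T) = {ε, a, e, z}.
FIRST(S): from S→S' R R z we get {a, x, z}; from S→R we get {ε, a, x, z}; from S→x T z we get {x}. So FIRST(S) = {ε, a, x, z}.
FIRST(R): from R→S S we get {ε, a, x, z}; from R→x T x a we get {x}; from R→ε we get {ε}. So FIRST(R) = {ε, a, x, z}.
FIRST(S'): from S'→R S R x we get {a, x, z}; from S'→S we get {ε, a, x, z}; from S'→S a we get {a, x, z}. So FIRST(S') = {ε, a, x, z}.
FOLLOW(S) includes $ since S is the start symbol.
FOLLOW(T): in S→x T z, T is followed by z with FIRST {z}; in T→a T e, T is followed by e with FIRST {e}; in R→x T x a, T is followed by x a with FIRST {x}. Thus FOLLOW(T) = {e, x, z}.
FOLLOW(S'): in S→S' R R z, S' is followed by R R z with FIRST {a, x, z}. Thus FOLLOW(S') = {a, x, z}.
FOLLOW(S): in R→S S (occurrence 1), S is followed by S with FIRST {ε, a, x, z}; in R→S S (occurrence 1), the suffix after S is nullable, so FOLLOW(S) ⊇ FOLLOW(R) = {$, a, x, z}; in R→S S (occurrence 2), the suffix after S is empty, so FOLLOW(S) ⊇ FOLLOW(R) = {$, a, x, z}; in S'→R S R x, S is followed by R x with FIRST {a, x, z}; in S'→S, the suffix after S is empty, so FOLLOW(S) ⊇ FOLLOW(S') = {a, x, z}; in S'→S a, S is followed by a with FIRST {a}. Thus FOLLOW(S) = {$, a, x, z}.
FOLLOW(R): in S→S' R R z (occurrence 1), R is followed by R z with FIRST {a, x, z}; in S→S' R R z (occurrence 2), R is followed by z with FIRST {z}; in S→R, the suffix after R is empty, so FOLLOW(R) ⊇ FOLLOW(S) = {$, a, x, z}; in S'→R S R x (occurrence 1), R is followed by S R x with FIRST {a, x, z}; in S'→R S R x (occurrence 2), R is followed by x with FIRST {x}. Thus FOLLOW(R) = {$, a, x, z}.

{$, a, x, z}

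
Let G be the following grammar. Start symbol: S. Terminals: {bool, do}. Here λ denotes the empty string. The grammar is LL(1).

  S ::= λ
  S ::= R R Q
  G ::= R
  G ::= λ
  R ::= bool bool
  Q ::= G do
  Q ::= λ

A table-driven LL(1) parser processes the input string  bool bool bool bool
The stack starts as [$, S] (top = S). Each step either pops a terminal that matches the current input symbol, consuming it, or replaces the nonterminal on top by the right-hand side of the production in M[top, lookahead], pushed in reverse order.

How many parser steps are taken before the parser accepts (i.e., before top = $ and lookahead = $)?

     Stack            Input                  Action
  1  $ S              bool bool bool bool $  expand S ::= R R Q
  2  $ Q R R          bool bool bool bool $  expand R ::= bool bool
  3  $ Q R bool bool  bool bool bool bool $  match bool
  4  $ Q R bool       bool bool bool $       match bool
  5  $ Q R            bool bool $            expand R ::= bool bool
  6  $ Q bool bool    bool bool $            match bool
  7  $ Q bool         bool $                 match bool
  8  $ Q              $                      expand Q ::= λ
Accept reached after 8 steps.

8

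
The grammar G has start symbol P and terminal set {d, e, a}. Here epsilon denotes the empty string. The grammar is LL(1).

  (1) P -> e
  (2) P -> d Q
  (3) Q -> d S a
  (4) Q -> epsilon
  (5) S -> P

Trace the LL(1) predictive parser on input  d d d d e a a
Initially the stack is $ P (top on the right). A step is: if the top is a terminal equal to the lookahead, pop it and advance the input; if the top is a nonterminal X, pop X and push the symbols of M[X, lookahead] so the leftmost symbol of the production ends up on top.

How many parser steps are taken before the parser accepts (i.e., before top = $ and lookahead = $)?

step 1: stack=$ P  input=d d d d e a a $  — expand P -> d Q
step 2: stack=$ Q d  input=d d d d e a a $  — match d
step 3: stack=$ Q  input=d d d e a a $  — expand Q -> d S a
step 4: stack=$ a S d  input=d d d e a a $  — match d
step 5: stack=$ a S  input=d d e a a $  — expand S -> P
step 6: stack=$ a P  input=d d e a a $  — expand P -> d Q
step 7: stack=$ a Q d  input=d d e a a $  — match d
step 8: stack=$ a Q  input=d e a a $  — expand Q -> d S a
step 9: stack=$ a a S d  input=d e a a $  — match d
step 10: stack=$ a a S  input=e a a $  — expand S -> P
step 11: stack=$ a a P  input=e a a $  — expand P -> e
step 12: stack=$ a a e  input=e a a $  — match e
step 13: stack=$ a a  input=a a $  — match a
step 14: stack=$ a  input=a $  — match a
Accept reached after 14 steps.

14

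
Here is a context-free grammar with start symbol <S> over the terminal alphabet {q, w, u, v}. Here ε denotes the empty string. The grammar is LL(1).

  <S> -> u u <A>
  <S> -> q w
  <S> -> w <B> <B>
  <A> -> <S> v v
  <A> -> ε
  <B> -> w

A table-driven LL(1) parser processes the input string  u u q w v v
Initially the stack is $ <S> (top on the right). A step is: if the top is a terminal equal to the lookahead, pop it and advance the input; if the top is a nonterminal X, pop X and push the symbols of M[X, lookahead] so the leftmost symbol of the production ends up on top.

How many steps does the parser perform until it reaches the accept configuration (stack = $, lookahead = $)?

step 1: stack=$ <S>  input=u u q w v v $  — expand <S> -> u u <A>
step 2: stack=$ <A> u u  input=u u q w v v $  — match u
step 3: stack=$ <A> u  input=u q w v v $  — match u
step 4: stack=$ <A>  input=q w v v $  — expand <A> -> <S> v v
step 5: stack=$ v v <S>  input=q w v v $  — expand <S> -> q w
step 6: stack=$ v v w q  input=q w v v $  — match q
step 7: stack=$ v v w  input=w v v $  — match w
step 8: stack=$ v v  input=v v $  — match v
step 9: stack=$ v  input=v $  — match v
Accept reached after 9 steps.

9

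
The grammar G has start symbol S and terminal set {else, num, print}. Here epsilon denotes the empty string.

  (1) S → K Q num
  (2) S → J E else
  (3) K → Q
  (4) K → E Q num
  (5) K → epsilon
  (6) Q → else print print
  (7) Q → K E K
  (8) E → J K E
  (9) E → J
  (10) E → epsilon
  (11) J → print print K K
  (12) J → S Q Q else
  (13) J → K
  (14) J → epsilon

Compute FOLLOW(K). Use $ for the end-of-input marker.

{else, num, print}

FIRST(S) = {else, num, print}  (via K Q num, J E else)
FIRST(K) = {epsilon, else, num, print}  (via Q, E Q num)
FIRST(J) = {epsilon, else, num, print}  (via S Q Q else, K)
FIRST(E) = {epsilon, else, num, print}  (via J K E, J)
FIRST(Q) = {epsilon, else, num, print}  (via K E K)
FOLLOW(S) includes $ since S is the start symbol.
FOLLOW(S): in J→S Q Q else, S is followed by Q Q else with FIRST {else, num, print}. Thus FOLLOW(S) = {$, else, num, print}.
FOLLOW(K): in S→K Q num, K is followed by Q num with FIRST {else, num, print}; in Q→K E K (occurrence 1), K is followed by E K with FIRST {epsilon, else, num, print}; in Q→K E K (occurrence 1), the suffix after K is nullable, so FOLLOW(K) ⊇ FOLLOW(Q) = {else, num, print}; in Q→K E K (occurrence 2), the suffix after K is empty, so FOLLOW(K) ⊇ FOLLOW(Q) = {else, num, print}; in E→J K E, K is followed by E with FIRST {epsilon, else, num, print}; in E→J K E, the suffix after K is nullable, so FOLLOW(K) ⊇ FOLLOW(E) = {else, num, print}; in J→print print K K (occurrence 1), K is followed by K with FIRST {epsilon, else, num, print}; in J→print print K K (occurrence 1), the suffix after K is nullable, so FOLLOW(K) ⊇ FOLLOW(J) = {else, num, print}; in J→print print K K (occurrence 2), the suffix after K is empty, so FOLLOW(K) ⊇ FOLLOW(J) = {else, num, print}; in J→K, the suffix after K is empty, so FOLLOW(K) ⊇ FOLLOW(J) = {else, num, print}. Thus FOLLOW(K) = {else, num, print}.
FOLLOW(Q): in S→K Q num, Q is followed by num with FIRST {num}; in K→Q, the suffix after Q is empty, so FOLLOW(Q) ⊇ FOLLOW(K) = {else, num, print}; in K→E Q num, Q is followed by num with FIRST {num}; in J→S Q Q else (occurrence 1), Q is followed by Q else with FIRST {else, num, print}; in J→S Q Q else (occurrence 2), Q is followed by else with FIRST {else}. Thus FOLLOW(Q) = {else, num, print}.
FOLLOW(E): in S→J E else, E is followed by else with FIRST {else}; in K→E Q num, E is followed by Q num with FIRST {else, num, print}; in Q→K E K, E is followed by K with FIRST {epsilon, else, num, print}; in Q→K E K, the suffix after E is nullable, so FOLLOW(E) ⊇ FOLLOW(Q) = {else, num, print}; in E→J K E, the suffix after E is empty (adds nothing new). Thus FOLLOW(E) = {else, num, print}.
FOLLOW(J): in S→J E else, J is followed by E else with FIRST {else, num, print}; in E→J K E, J is followed by K E with FIRST {epsilon, else, num, print}; in E→J K E, the suffix after J is nullable, so FOLLOW(J) ⊇ FOLLOW(E) = {else, num, print}; in E→J, the suffix after J is empty, so FOLLOW(J) ⊇ FOLLOW(E) = {else, num, print}. Thus FOLLOW(J) = {else, num, print}.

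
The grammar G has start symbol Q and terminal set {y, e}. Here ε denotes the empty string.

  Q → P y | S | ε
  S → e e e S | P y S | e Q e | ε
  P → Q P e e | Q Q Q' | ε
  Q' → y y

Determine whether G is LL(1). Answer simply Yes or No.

No

FIRST(Q) = {ε, e, y}
FIRST(S) = {ε, e, y}
FIRST(P) = {ε, e, y}
FIRST(Q') = {y}
FOLLOW(Q) = {$, e, y}
FOLLOW(S) = {$, e, y}
FOLLOW(P) = {e, y}
FOLLOW(Q') = {e, y}
Cell M[P, e] receives both P → Q P e e and P → Q Q Q' and P → ε — the grammar is not LL(1).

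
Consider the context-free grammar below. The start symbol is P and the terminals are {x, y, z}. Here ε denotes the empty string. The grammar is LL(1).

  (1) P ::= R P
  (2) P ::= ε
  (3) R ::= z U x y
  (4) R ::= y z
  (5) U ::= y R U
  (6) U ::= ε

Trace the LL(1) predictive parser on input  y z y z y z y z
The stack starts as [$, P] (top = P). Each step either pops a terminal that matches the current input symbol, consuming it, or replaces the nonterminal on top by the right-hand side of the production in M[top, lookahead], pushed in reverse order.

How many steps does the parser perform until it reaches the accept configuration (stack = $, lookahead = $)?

      Stack    Input              Action
   1  $ P      y z y z y z y z $  expand P ::= R P
   2  $ P R    y z y z y z y z $  expand R ::= y z
   3  $ P z y  y z y z y z y z $  match y
   4  $ P z    z y z y z y z $    match z
   5  $ P      y z y z y z $      expand P ::= R P
   6  $ P R    y z y z y z $      expand R ::= y z
   7  $ P z y  y z y z y z $      match y
   8  $ P z    z y z y z $        match z
   9  $ P      y z y z $          expand P ::= R P
  10  $ P R    y z y z $          expand R ::= y z
  11  $ P z y  y z y z $          match y
  12  $ P z    z y z $            match z
  13  $ P      y z $              expand P ::= R P
  14  $ P R    y z $              expand R ::= y z
  15  $ P z y  y z $              match y
  16  $ P z    z $                match z
  17  $ P      $                  expand P ::= ε
Accept reached after 17 steps.

17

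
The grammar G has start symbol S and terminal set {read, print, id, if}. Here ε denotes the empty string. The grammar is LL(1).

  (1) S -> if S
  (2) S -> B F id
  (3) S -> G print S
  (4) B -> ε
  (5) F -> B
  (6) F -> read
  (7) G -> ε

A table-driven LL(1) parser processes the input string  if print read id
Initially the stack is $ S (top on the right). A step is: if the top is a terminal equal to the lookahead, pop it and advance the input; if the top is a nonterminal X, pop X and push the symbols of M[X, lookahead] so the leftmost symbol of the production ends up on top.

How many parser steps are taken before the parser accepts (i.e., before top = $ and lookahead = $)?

10

      Stack        Input               Action
   1  $ S          if print read id $  expand S -> if S
   2  $ S if       if print read id $  match if
   3  $ S          print read id $     expand S -> G print S
   4  $ S print G  print read id $     expand G -> ε
   5  $ S print    print read id $     match print
   6  $ S          read id $           expand S -> B F id
   7  $ id F B     read id $           expand B -> ε
   8  $ id F       read id $           expand F -> read
   9  $ id read    read id $           match read
  10  $ id         id $                match id
Accept reached after 10 steps.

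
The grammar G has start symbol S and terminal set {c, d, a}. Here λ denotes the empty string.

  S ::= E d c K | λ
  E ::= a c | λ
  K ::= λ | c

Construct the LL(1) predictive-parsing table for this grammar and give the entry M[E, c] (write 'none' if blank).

none

FIRST(E): from E::=a c we get {a}; from E::=λ we get {λ}. So FIRST(E) = {λ, a}.
FIRST(K): from K::=λ we get {λ}; from K::=c we get {c}. So FIRST(K) = {λ, c}.
FIRST(S): from S::=E d c K we get {a, d}; from S::=λ we get {λ}. So FIRST(S) = {λ, a, d}.
FOLLOW(S) includes $ since S is the start symbol.
FOLLOW(E): in S::=E d c K, E is followed by d c K with FIRST {d}. Thus FOLLOW(E) = {d}.
For E ::= a c: FIRST(a c) = {a}, so it goes in M[E, t] for t ∈ {a}.
For E ::= λ: FIRST(λ) = {λ}, so it goes in M[E, t] for t ∈ {}; since λ ∈ FIRST, also for every t ∈ FOLLOW(E) = {d}.
None of these place a production in M[E, c].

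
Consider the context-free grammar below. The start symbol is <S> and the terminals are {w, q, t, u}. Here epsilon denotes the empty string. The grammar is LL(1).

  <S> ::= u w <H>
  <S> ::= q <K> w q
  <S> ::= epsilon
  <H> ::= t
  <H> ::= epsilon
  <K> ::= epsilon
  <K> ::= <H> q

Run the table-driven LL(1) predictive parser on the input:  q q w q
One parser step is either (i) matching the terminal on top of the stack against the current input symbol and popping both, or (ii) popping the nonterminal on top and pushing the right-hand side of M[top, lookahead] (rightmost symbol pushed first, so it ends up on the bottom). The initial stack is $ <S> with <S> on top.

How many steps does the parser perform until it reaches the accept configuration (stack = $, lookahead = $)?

     Stack        Input      Action
  1  $ <S>        q q w q $  expand <S> ::= q <K> w q
  2  $ q w <K> q  q q w q $  match q
  3  $ q w <K>    q w q $    expand <K> ::= <H> q
  4  $ q w q <H>  q w q $    expand <H> ::= epsilon
  5  $ q w q      q w q $    match q
  6  $ q w        w q $      match w
  7  $ q          q $        match q
Accept reached after 7 steps.

7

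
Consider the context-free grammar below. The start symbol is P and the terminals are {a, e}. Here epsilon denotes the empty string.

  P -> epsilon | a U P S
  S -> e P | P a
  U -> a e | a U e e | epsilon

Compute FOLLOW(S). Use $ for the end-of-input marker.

{$, a, e}

FIRST(P): from P->epsilon we get {epsilon}; from P->a U P S we get {a}. So FIRST(P) = {epsilon, a}.
FIRST(U): from U->a e we get {a}; from U->a U e e we get {a}; from U->epsilon we get {epsilon}. So FIRST(U) = {epsilon, a}.
FIRST(S): from S->e P we get {e}; from S->P a we get {a}. So FIRST(S) = {a, e}.
FOLLOW(P) includes $ since P is the start symbol.
FOLLOW(U): in P->a U P S, U is followed by P S with FIRST {a, e}; in U->a U e e, U is followed by e e with FIRST {e}. Thus FOLLOW(U) = {a, e}.
FOLLOW(P): in P->a U P S, P is followed by S with FIRST {a, e}; in S->e P, the suffix after P is empty, so FOLLOW(P) ⊇ FOLLOW(S) = {$, a, e}; in S->P a, P is followed by a with FIRST {a}. Thus FOLLOW(P) = {$, a, e}.
FOLLOW(S): in P->a U P S, the suffix after S is empty, so FOLLOW(S) ⊇ FOLLOW(P) = {$, a, e}. Thus FOLLOW(S) = {$, a, e}.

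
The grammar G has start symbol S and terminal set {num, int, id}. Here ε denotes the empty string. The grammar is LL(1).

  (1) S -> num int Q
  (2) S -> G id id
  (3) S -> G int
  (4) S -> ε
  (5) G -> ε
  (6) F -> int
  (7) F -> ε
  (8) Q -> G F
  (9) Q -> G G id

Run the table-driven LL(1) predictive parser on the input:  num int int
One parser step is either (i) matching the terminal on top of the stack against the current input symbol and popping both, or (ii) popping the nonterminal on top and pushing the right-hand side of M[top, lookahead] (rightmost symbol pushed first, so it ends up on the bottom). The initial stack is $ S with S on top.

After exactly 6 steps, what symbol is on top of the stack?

int

     Stack        Input          Action
  1  $ S          num int int $  expand S -> num int Q
  2  $ Q int num  num int int $  match num
  3  $ Q int      int int $      match int
  4  $ Q          int $          expand Q -> G F
  5  $ F G        int $          expand G -> ε
  6  $ F          int $          expand F -> int
Stack after step 6: $ int (top = int).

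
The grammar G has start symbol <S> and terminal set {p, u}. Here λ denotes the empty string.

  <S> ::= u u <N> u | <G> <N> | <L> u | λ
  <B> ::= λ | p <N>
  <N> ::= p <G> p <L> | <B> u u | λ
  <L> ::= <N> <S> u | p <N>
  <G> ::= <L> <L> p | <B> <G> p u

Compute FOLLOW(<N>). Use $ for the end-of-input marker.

FIRST(<B>) = {λ, p}
FIRST(<N>) = {λ, p, u}  (via <B> u u)
FIRST(<S>) = {λ, p, u}  (via <G> <N>, <L> u)
FIRST(<L>) = {p, u}  (via <N> <S> u)
FIRST(<G>) = {p, u}  (via <L> <L> p, <B> <G> p u)
FOLLOW(<S>) includes $ since <S> is the start symbol.
FOLLOW(<S>): in <L>::=<N> <S> u, <S> is followed by u with FIRST {u}. Thus FOLLOW(<S>) = {$, u}.
FOLLOW(<B>): in <N>::=<B> u u, <B> is followed by u u with FIRST {u}; in <G>::=<B> <G> p u, <B> is followed by <G> p u with FIRST {p, u}. Thus FOLLOW(<B>) = {p, u}.
FOLLOW(<G>): in <S>::=<G> <N>, <G> is followed by <N> with FIRST {λ, p, u}; in <S>::=<G> <N>, the suffix after <G> is nullable, so FOLLOW(<G>) ⊇ FOLLOW(<S>) = {$, u}; in <N>::=p <G> p <L>, <G> is followed by p <L> with FIRST {p}; in <G>::=<B> <G> p u, <G> is followed by p u with FIRST {p}. Thus FOLLOW(<G>) = {$, p, u}.
FOLLOW(<N>): in <S>::=u u <N> u, <N> is followed by u with FIRST {u}; in <S>::=<G> <N>, the suffix after <N> is empty, so FOLLOW(<N>) ⊇ FOLLOW(<S>) = {$, u}; in <B>::=p <N>, the suffix after <N> is empty, so FOLLOW(<N>) ⊇ FOLLOW(<B>) = {p, u}; in <L>::=<N> <S> u, <N> is followed by <S> u with FIRST {p, u}; in <L>::=p <N>, the suffix after <N> is empty, so FOLLOW(<N>) ⊇ FOLLOW(<L>) = {$, p, u}. Thus FOLLOW(<N>) = {$, p, u}.
FOLLOW(<L>): in <S>::=<L> u, <L> is followed by u with FIRST {u}; in <N>::=p <G> p <L>, the suffix after <L> is empty, so FOLLOW(<L>) ⊇ FOLLOW(<N>) = {$, p, u}; in <G>::=<L> <L> p (occurrence 1), <L> is followed by <L> p with FIRST {p, u}; in <G>::=<L> <L> p (occurrence 2), <L> is followed by p with FIRST {p}. Thus FOLLOW(<L>) = {$, p, u}.

{$, p, u}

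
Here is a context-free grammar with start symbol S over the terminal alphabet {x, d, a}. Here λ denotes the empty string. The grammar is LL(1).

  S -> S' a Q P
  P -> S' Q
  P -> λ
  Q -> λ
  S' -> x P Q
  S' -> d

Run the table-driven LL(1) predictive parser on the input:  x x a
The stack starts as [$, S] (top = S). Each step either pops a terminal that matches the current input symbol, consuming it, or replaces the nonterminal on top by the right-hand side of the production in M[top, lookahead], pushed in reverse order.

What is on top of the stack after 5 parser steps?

x

step 1: stack=$ S  input=x x a $  — expand S -> S' a Q P
step 2: stack=$ P Q a S'  input=x x a $  — expand S' -> x P Q
step 3: stack=$ P Q a Q P x  input=x x a $  — match x
step 4: stack=$ P Q a Q P  input=x a $  — expand P -> S' Q
step 5: stack=$ P Q a Q Q S'  input=x a $  — expand S' -> x P Q
Stack after step 5: $ P Q a Q Q Q P x (top = x).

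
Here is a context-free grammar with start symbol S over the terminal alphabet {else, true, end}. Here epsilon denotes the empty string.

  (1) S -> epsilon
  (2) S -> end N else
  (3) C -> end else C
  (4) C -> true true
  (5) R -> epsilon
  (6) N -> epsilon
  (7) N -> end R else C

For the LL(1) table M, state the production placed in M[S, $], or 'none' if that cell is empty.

S -> epsilon

FIRST(S) = {epsilon, end}
FIRST(C) = {end, true}
FIRST(R) = {epsilon}
FIRST(N) = {epsilon, end}
FOLLOW(S) includes $ since S is the start symbol.
FOLLOW(S): S appears on no right-hand side. Thus FOLLOW(S) = {$}.
For S -> epsilon: FIRST(epsilon) = {epsilon}, so it goes in M[S, t] for t ∈ {}; since epsilon ∈ FIRST, also for every t ∈ FOLLOW(S) = {$}.
For S -> end N else: FIRST(end N else) = {end}, so it goes in M[S, t] for t ∈ {end}.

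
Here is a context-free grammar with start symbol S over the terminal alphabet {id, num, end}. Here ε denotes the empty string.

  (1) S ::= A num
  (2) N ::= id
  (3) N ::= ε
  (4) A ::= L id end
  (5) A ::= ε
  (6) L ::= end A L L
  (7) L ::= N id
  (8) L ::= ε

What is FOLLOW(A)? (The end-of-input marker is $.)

FIRST(N): from N::=id we get {id}; from N::=ε we get {ε}. So FIRST(N) = {ε, id}.
FIRST(L): from L::=end A L L we get {end}; from L::=N id we get {id}; from L::=ε we get {ε}. So FIRST(L) = {ε, end, id}.
FIRST(A): from A::=L id end we get {end, id}; from A::=ε we get {ε}. So FIRST(A) = {ε, end, id}.
FIRST(S): from S::=A num we get {end, id, num}. So FIRST(S) = {end, id, num}.
FOLLOW(S) includes $ since S is the start symbol.
FOLLOW(S): S appears on no right-hand side. Thus FOLLOW(S) = {$}.
FOLLOW(N): in L::=N id, N is followed by id with FIRST {id}. Thus FOLLOW(N) = {id}.
FOLLOW(L): in A::=L id end, L is followed by id end with FIRST {id}; in L::=end A L L (occurrence 1), L is followed by L with FIRST {ε, end, id}; in L::=end A L L (occurrence 1), the suffix after L is nullable (adds nothing new); in L::=end A L L (occurrence 2), the suffix after L is empty (adds nothing new). Thus FOLLOW(L) = {end, id}.
FOLLOW(A): in S::=A num, A is followed by num with FIRST {num}; in L::=end A L L, A is followed by L L with FIRST {ε, end, id}; in L::=end A L L, the suffix after A is nullable, so FOLLOW(A) ⊇ FOLLOW(L) = {end, id}. Thus FOLLOW(A) = {end, id, num}.

{end, id, num}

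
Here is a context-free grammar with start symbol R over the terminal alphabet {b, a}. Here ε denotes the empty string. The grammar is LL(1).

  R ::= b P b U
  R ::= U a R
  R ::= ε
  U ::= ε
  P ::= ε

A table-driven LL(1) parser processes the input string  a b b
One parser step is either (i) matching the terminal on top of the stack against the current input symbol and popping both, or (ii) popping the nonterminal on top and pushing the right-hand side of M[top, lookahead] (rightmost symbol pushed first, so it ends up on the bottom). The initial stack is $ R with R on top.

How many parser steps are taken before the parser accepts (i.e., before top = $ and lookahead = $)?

8

     Stack      Input    Action
  1  $ R        a b b $  expand R ::= U a R
  2  $ R a U    a b b $  expand U ::= ε
  3  $ R a      a b b $  match a
  4  $ R        b b $    expand R ::= b P b U
  5  $ U b P b  b b $    match b
  6  $ U b P    b $      expand P ::= ε
  7  $ U b      b $      match b
  8  $ U        $        expand U ::= ε
Accept reached after 8 steps.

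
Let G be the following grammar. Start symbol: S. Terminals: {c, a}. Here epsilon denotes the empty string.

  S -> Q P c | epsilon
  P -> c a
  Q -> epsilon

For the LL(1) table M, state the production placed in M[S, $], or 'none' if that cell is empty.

S -> epsilon

FIRST(P) = {c}
FIRST(Q) = {epsilon}
FIRST(S) = {epsilon, c}  (via Q P c)
FOLLOW(S) includes $ since S is the start symbol.
FOLLOW(S): S appears on no right-hand side. Thus FOLLOW(S) = {$}.
For S -> Q P c: FIRST(Q P c) = {c}, so it goes in M[S, t] for t ∈ {c}.
For S -> epsilon: FIRST(epsilon) = {epsilon}, so it goes in M[S, t] for t ∈ {}; since epsilon ∈ FIRST, also for every t ∈ FOLLOW(S) = {$}.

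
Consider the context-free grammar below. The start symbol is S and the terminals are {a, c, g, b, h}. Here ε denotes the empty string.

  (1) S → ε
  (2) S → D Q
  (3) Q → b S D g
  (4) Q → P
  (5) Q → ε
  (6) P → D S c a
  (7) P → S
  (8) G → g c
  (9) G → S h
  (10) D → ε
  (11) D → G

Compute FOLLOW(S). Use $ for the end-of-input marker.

{$, b, c, g, h}

FIRST(S): from S→ε we get {ε}; from S→D Q we get {ε, b, c, g, h}. So FIRST(S) = {ε, b, c, g, h}.
FIRST(G): from G→g c we get {g}; from G→S h we get {b, c, g, h}. So FIRST(G) = {b, c, g, h}.
FIRST(D): from D→ε we get {ε}; from D→G we get {b, c, g, h}. So FIRST(D) = {ε, b, c, g, h}.
FIRST(P): from P→D S c a we get {b, c, g, h}; from P→S we get {ε, b, c, g, h}. So FIRST(P) = {ε, b, c, g, h}.
FIRST(Q): from Q→b S D g we get {b}; from Q→P we get {ε, b, c, g, h}; from Q→ε we get {ε}. So FIRST(Q) = {ε, b, c, g, h}.
FOLLOW(S) includes $ since S is the start symbol.
FOLLOW(S): in Q→b S D g, S is followed by D g with FIRST {b, c, g, h}; in P→D S c a, S is followed by c a with FIRST {c}; in P→S, the suffix after S is empty, so FOLLOW(S) ⊇ FOLLOW(P) = {$, b, c, g, h}; in G→S h, S is followed by h with FIRST {h}. Thus FOLLOW(S) = {$, b, c, g, h}.
FOLLOW(Q): in S→D Q, the suffix after Q is empty, so FOLLOW(Q) ⊇ FOLLOW(S) = {$, b, c, g, h}. Thus FOLLOW(Q) = {$, b, c, g, h}.
FOLLOW(P): in Q→P, the suffix after P is empty, so FOLLOW(P) ⊇ FOLLOW(Q) = {$, b, c, g, h}. Thus FOLLOW(P) = {$, b, c, g, h}.
FOLLOW(D): in S→D Q, D is followed by Q with FIRST {ε, b, c, g, h}; in S→D Q, the suffix after D is nullable, so FOLLOW(D) ⊇ FOLLOW(S) = {$, b, c, g, h}; in Q→b S D g, D is followed by g with FIRST {g}; in P→D S c a, D is followed by S c a with FIRST {b, c, g, h}. Thus FOLLOW(D) = {$, b, c, g, h}.
FOLLOW(G): in D→G, the suffix after G is empty, so FOLLOW(G) ⊇ FOLLOW(D) = {$, b, c, g, h}. Thus FOLLOW(G) = {$, b, c, g, h}.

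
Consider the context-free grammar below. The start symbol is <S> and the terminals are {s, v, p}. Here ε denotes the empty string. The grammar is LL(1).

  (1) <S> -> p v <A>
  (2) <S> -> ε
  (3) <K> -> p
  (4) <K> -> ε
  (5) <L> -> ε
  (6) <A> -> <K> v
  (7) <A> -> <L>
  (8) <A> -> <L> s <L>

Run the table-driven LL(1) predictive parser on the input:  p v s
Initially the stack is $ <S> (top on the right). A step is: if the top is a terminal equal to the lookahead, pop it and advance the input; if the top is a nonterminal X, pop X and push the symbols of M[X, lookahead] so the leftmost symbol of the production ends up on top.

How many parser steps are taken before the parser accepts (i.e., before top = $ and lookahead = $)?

step 1: stack=$ <S>  input=p v s $  — expand <S> -> p v <A>
step 2: stack=$ <A> v p  input=p v s $  — match p
step 3: stack=$ <A> v  input=v s $  — match v
step 4: stack=$ <A>  input=s $  — expand <A> -> <L> s <L>
step 5: stack=$ <L> s <L>  input=s $  — expand <L> -> ε
step 6: stack=$ <L> s  input=s $  — match s
step 7: stack=$ <L>  input=$  — expand <L> -> ε
Accept reached after 7 steps.

7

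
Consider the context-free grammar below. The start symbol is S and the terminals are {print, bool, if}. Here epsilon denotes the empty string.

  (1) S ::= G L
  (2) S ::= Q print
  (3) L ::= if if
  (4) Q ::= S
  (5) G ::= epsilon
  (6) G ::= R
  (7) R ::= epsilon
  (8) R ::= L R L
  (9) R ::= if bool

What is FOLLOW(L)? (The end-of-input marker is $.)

FIRST(L) = {if}
FIRST(R) = {epsilon, if}  (via L R L)
FIRST(G) = {epsilon, if}  (via R)
FIRST(S) = {if}  (via G L, Q print)
FIRST(Q) = {if}  (via S)
FOLLOW(S) includes $ since S is the start symbol.
FOLLOW(Q): in S::=Q print, Q is followed by print with FIRST {print}. Thus FOLLOW(Q) = {print}.
FOLLOW(S): in Q::=S, the suffix after S is empty, so FOLLOW(S) ⊇ FOLLOW(Q) = {print}. Thus FOLLOW(S) = {$, print}.
FOLLOW(G): in S::=G L, G is followed by L with FIRST {if}. Thus FOLLOW(G) = {if}.
FOLLOW(R): in G::=R, the suffix after R is empty, so FOLLOW(R) ⊇ FOLLOW(G) = {if}; in R::=L R L, R is followed by L with FIRST {if}. Thus FOLLOW(R) = {if}.
FOLLOW(L): in S::=G L, the suffix after L is empty, so FOLLOW(L) ⊇ FOLLOW(S) = {$, print}; in R::=L R L (occurrence 1), L is followed by R L with FIRST {if}; in R::=L R L (occurrence 2), the suffix after L is empty, so FOLLOW(L) ⊇ FOLLOW(R) = {if}. Thus FOLLOW(L) = {$, if, print}.

{$, if, print}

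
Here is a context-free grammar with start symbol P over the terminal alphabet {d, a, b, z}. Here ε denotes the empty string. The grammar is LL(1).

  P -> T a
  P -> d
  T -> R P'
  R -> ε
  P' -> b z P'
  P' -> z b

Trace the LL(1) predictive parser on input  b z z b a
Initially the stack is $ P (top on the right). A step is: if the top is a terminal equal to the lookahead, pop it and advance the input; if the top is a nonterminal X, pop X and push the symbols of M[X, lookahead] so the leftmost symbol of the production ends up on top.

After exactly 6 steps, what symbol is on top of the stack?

P'

     Stack       Input        Action
  1  $ P         b z z b a $  expand P -> T a
  2  $ a T       b z z b a $  expand T -> R P'
  3  $ a P' R    b z z b a $  expand R -> ε
  4  $ a P'      b z z b a $  expand P' -> b z P'
  5  $ a P' z b  b z z b a $  match b
  6  $ a P' z    z z b a $    match z
Stack after step 6: $ a P' (top = P').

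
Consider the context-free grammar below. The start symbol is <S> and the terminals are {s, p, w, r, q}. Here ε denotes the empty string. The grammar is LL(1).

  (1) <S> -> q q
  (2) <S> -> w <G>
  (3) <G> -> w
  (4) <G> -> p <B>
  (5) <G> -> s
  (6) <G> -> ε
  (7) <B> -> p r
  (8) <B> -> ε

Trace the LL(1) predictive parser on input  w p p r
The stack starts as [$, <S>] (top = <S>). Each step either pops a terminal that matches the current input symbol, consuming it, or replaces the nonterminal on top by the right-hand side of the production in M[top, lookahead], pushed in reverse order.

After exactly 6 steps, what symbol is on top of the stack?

     Stack    Input      Action
  1  $ <S>    w p p r $  expand <S> -> w <G>
  2  $ <G> w  w p p r $  match w
  3  $ <G>    p p r $    expand <G> -> p <B>
  4  $ <B> p  p p r $    match p
  5  $ <B>    p r $      expand <B> -> p r
  6  $ r p    p r $      match p
Stack after step 6: $ r (top = r).

r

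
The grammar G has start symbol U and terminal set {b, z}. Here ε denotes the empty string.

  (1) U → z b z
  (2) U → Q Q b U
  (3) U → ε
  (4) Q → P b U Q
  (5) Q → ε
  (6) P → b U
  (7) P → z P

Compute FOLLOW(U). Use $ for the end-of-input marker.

FIRST(P) = {b, z}
FIRST(Q) = {ε, b, z}  (via P b U Q)
FIRST(U) = {ε, b, z}  (via Q Q b U)
FOLLOW(U) includes $ since U is the start symbol.
FOLLOW(Q): in U→Q Q b U (occurrence 1), Q is followed by Q b U with FIRST {b, z}; in U→Q Q b U (occurrence 2), Q is followed by b U with FIRST {b}; in Q→P b U Q, the suffix after Q is empty (adds nothing new). Thus FOLLOW(Q) = {b, z}.
FOLLOW(P): in Q→P b U Q, P is followed by b U Q with FIRST {b}; in P→z P, the suffix after P is empty (adds nothing new). Thus FOLLOW(P) = {b}.
FOLLOW(U): in U→Q Q b U, the suffix after U is empty (adds nothing new); in Q→P b U Q, U is followed by Q with FIRST {ε, b, z}; in Q→P b U Q, the suffix after U is nullable, so FOLLOW(U) ⊇ FOLLOW(Q) = {b, z}; in P→b U, the suffix after U is empty, so FOLLOW(U) ⊇ FOLLOW(P) = {b}. Thus FOLLOW(U) = {$, b, z}.

{$, b, z}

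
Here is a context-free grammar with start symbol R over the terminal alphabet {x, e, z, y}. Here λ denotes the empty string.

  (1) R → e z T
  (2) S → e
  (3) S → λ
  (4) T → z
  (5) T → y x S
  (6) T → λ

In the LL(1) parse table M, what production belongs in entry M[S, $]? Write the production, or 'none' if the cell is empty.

FIRST(R): from R→e z T we get {e}. So FIRST(R) = {e}.
FIRST(S): from S→e we get {e}; from S→λ we get {λ}. So FIRST(S) = {λ, e}.
FIRST(T): from T→z we get {z}; from T→y x S we get {y}; from T→λ we get {λ}. So FIRST(T) = {λ, y, z}.
FOLLOW(R) includes $ since R is the start symbol.
FOLLOW(T): in R→e z T, the suffix after T is empty, so FOLLOW(T) ⊇ FOLLOW(R) = {$}. Thus FOLLOW(T) = {$}.
FOLLOW(S): in T→y x S, the suffix after S is empty, so FOLLOW(S) ⊇ FOLLOW(T) = {$}. Thus FOLLOW(S) = {$}.
For S → e: FIRST(e) = {e}, so it goes in M[S, t] for t ∈ {e}.
For S → λ: FIRST(λ) = {λ}, so it goes in M[S, t] for t ∈ {}; since λ ∈ FIRST, also for every t ∈ FOLLOW(S) = {$}.

S → λ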